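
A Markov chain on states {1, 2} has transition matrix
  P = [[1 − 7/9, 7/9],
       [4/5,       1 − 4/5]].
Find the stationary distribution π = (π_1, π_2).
π_1 = 36/71, π_2 = 35/71

Solve πP = π with π_1 + π_2 = 1. From πP = π: π_1 · (1 − 7/9) + π_2 · 4/5 = π_1 ⇒ π_2 · 4/5 = π_1 · 7/9 ⇒ π_2/π_1 = (7/9)/(4/5) = 35/36. Together with π_1 + π_2 = 1:
  π_1 = (4/5)/(7/9 + 4/5) = (4/5)/(71/45) = 36/71,
  π_2 = (7/9)/(7/9 + 4/5) = (7/9)/(71/45) = 35/71.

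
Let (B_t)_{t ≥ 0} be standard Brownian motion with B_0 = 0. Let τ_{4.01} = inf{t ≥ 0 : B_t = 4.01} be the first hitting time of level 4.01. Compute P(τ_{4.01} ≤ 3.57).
P(τ_{4.01} ≤ 3.57) = 2(1 − Φ(4.01/√3.57)) = 2(1 − Φ(2.1223)) ≈ 0.0338

By the reflection principle for standard BM, P(τ_b ≤ t) = 2 · P(B_t ≥ b). Since B_t ~ N(0, t), P(B_t ≥ 4.01) = 1 − Φ(4.01/√t) = 1 − Φ(4.01/√3.57) = 1 − Φ(2.1223) ≈ 0.01691. Doubling: P(τ_{4.01} ≤ 3.57) ≈ 2 · 0.01691 = 0.03382 ≈ 0.0338.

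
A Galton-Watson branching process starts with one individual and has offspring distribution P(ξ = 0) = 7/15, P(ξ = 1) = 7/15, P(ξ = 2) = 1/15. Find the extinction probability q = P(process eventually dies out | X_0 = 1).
q = 1

Mean offspring μ = 0·7/15 + 1·7/15 + 2·1/15 = 3/5 ≤ 1. For μ ≤ 1 with offspring not concentrated at 1, the Galton-Watson process goes extinct almost surely, so q = 1.
(Algebraic check: The pgf is f(s) = 7/15 + 7/15·s + 1/15·s². The extinction probability q is the smallest fixed point of f in [0, 1]. Setting s = f(s):
  1/15·s² + (7/15 − 1)·s + 7/15 = 0
  1/15·s² − (7/15 + 1/15)·s + 7/15 = 0
which factors as (s − 1)·(1/15·s − 7/15) = 0, giving roots s = 1 and s = (7/15)/(1/15) = 7. Since 7 ≥ 1, the smallest root in [0, 1] is s = 1.)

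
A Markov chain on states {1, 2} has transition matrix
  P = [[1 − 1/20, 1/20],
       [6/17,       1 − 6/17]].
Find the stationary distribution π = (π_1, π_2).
π_1 = 120/137, π_2 = 17/137

Solve πP = π with π_1 + π_2 = 1. From πP = π: π_1 · (1 − 1/20) + π_2 · 6/17 = π_1 ⇒ π_2 · 6/17 = π_1 · 1/20 ⇒ π_2/π_1 = (1/20)/(6/17) = 17/120. Together with π_1 + π_2 = 1:
  π_1 = (6/17)/(1/20 + 6/17) = (6/17)/(137/340) = 120/137,
  π_2 = (1/20)/(1/20 + 6/17) = (1/20)/(137/340) = 17/137.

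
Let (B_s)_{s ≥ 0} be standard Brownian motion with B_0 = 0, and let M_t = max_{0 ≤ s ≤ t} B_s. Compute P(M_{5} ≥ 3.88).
P(M_{5} ≥ 3.88) = 2·P(B_{5} ≥ 3.88) = 2(1 − Φ(3.88/√5)) ≈ 0.0827

By the reflection principle for Brownian motion, P(M_t ≥ a) = 2 · P(B_t ≥ a) for a ≥ 0. Since B_t ~ N(0, t), P(B_t ≥ 3.88) = 1 − Φ(3.88/√t) = 1 − Φ(3.88/√5) = 1 − Φ(1.7352). So
  P(M_{5} ≥ 3.88) = 2(1 − Φ(1.7352)) ≈ 0.0827.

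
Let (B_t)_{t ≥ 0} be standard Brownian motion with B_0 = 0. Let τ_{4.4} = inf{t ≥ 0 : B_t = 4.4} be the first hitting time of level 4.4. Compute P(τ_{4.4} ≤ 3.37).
P(τ_{4.4} ≤ 3.37) = 2(1 − Φ(4.4/√3.37)) = 2(1 − Φ(2.3968)) ≈ 0.0165

By the reflection principle for standard BM, P(τ_b ≤ t) = 2 · P(B_t ≥ b). Since B_t ~ N(0, t), P(B_t ≥ 4.4) = 1 − Φ(4.4/√t) = 1 − Φ(4.4/√3.37) = 1 − Φ(2.3968) ≈ 0.00827. Doubling: P(τ_{4.4} ≤ 3.37) ≈ 2 · 0.00827 = 0.01654 ≈ 0.0165.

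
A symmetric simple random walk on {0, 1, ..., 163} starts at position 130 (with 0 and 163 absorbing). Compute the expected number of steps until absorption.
E[τ | X_0 = 130] = 4290

Let v_k = E[τ | X_0 = k]. Boundary: v_0 = v_163 = 0. Recurrence: v_k = 1 + (v_{k-1} + v_{k+1})/2 for 1 ≤ k ≤ 162. The particular solution to v_k − (v_{k-1} + v_{k+1})/2 = 1 is v_k = −k^2. Adding homogeneous solution A + B k and matching boundaries gives v_k = k (163 − k). Substituting k = 130: v_130 = 130 · 33 = 4290.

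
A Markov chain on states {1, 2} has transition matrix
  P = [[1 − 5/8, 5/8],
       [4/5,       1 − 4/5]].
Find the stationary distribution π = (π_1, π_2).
π_1 = 32/57, π_2 = 25/57

Solve πP = π with π_1 + π_2 = 1. From πP = π: π_1 · (1 − 5/8) + π_2 · 4/5 = π_1 ⇒ π_2 · 4/5 = π_1 · 5/8 ⇒ π_2/π_1 = (5/8)/(4/5) = 25/32. Together with π_1 + π_2 = 1:
  π_1 = (4/5)/(5/8 + 4/5) = (4/5)/(57/40) = 32/57,
  π_2 = (5/8)/(5/8 + 4/5) = (5/8)/(57/40) = 25/57.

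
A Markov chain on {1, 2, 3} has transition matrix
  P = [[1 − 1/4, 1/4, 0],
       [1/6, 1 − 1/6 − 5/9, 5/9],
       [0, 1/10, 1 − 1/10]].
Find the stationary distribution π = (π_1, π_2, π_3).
π = (6/65, 9/65, 10/13)

This is a birth-death chain on three states, which satisfies detailed balance: π_1 · P_{12} = π_2 · P_{21} and π_2 · P_{23} = π_3 · P_{32}.
From π_1 · 1/4 = π_2 · 1/6: π_2/π_1 = (1/4)/(1/6) = 3/2.
From π_2 · 5/9 = π_3 · 1/10: π_3/π_2 = (5/9)/(1/10) = 50/9.
Take π_1 proportional to 1; then unnormalized π = (1, 3/2, 25/3). Normalize by dividing by the sum 65/6:
  π = (6/65, 9/65, 10/13).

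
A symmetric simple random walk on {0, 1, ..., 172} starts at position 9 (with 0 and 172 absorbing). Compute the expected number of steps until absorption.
E[τ | X_0 = 9] = 1467

Let v_k = E[τ | X_0 = k]. Boundary: v_0 = v_172 = 0. Recurrence: v_k = 1 + (v_{k-1} + v_{k+1})/2 for 1 ≤ k ≤ 171. The particular solution to v_k − (v_{k-1} + v_{k+1})/2 = 1 is v_k = −k^2. Adding homogeneous solution A + B k and matching boundaries gives v_k = k (172 − k). Substituting k = 9: v_9 = 9 · 163 = 1467.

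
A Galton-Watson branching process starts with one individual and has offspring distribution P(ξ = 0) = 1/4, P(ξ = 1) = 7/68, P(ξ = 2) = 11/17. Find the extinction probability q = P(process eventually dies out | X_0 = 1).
q = 17/44

The pgf is f(s) = 1/4 + 7/68·s + 11/17·s². The extinction probability q is the smallest fixed point of f in [0, 1]. Setting s = f(s):
  11/17·s² + (7/68 − 1)·s + 1/4 = 0
  11/17·s² − (1/4 + 11/17)·s + 1/4 = 0
which factors as (s − 1)·(11/17·s − 1/4) = 0, giving roots s = 1 and s = (1/4)/(11/17) = 17/44.
Mean offspring μ = 7/68 + 2·11/17 = 95/68 > 1 (supercritical), so q < 1. The extinction probability is the smaller root: q = (1/4)/(11/17) = 17/44.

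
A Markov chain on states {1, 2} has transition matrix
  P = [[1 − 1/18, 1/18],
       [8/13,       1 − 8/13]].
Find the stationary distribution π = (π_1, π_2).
π_1 = 144/157, π_2 = 13/157

Solve πP = π with π_1 + π_2 = 1. From πP = π: π_1 · (1 − 1/18) + π_2 · 8/13 = π_1 ⇒ π_2 · 8/13 = π_1 · 1/18 ⇒ π_2/π_1 = (1/18)/(8/13) = 13/144. Together with π_1 + π_2 = 1:
  π_1 = (8/13)/(1/18 + 8/13) = (8/13)/(157/234) = 144/157,
  π_2 = (1/18)/(1/18 + 8/13) = (1/18)/(157/234) = 13/157.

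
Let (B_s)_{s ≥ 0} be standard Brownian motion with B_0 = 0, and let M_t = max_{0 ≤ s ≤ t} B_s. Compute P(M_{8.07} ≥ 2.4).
P(M_{8.07} ≥ 2.4) = 2·P(B_{8.07} ≥ 2.4) = 2(1 − Φ(2.4/√8.07)) ≈ 0.3982

By the reflection principle for Brownian motion, P(M_t ≥ a) = 2 · P(B_t ≥ a) for a ≥ 0. Since B_t ~ N(0, t), P(B_t ≥ 2.4) = 1 − Φ(2.4/√t) = 1 − Φ(2.4/√8.07) = 1 − Φ(0.8448). So
  P(M_{8.07} ≥ 2.4) = 2(1 − Φ(0.8448)) ≈ 0.3982.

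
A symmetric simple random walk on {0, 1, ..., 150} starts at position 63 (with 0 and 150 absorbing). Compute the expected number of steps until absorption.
E[τ | X_0 = 63] = 5481

Let v_k = E[τ | X_0 = k]. Boundary: v_0 = v_150 = 0. Recurrence: v_k = 1 + (v_{k-1} + v_{k+1})/2 for 1 ≤ k ≤ 149. The particular solution to v_k − (v_{k-1} + v_{k+1})/2 = 1 is v_k = −k^2. Adding homogeneous solution A + B k and matching boundaries gives v_k = k (150 − k). Substituting k = 63: v_63 = 63 · 87 = 5481.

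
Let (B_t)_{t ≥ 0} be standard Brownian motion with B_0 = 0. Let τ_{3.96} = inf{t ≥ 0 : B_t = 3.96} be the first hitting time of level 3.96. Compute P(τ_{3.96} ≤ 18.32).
P(τ_{3.96} ≤ 18.32) = 2(1 − Φ(3.96/√18.32)) = 2(1 − Φ(0.9252)) ≈ 0.3549

By the reflection principle for standard BM, P(τ_b ≤ t) = 2 · P(B_t ≥ b). Since B_t ~ N(0, t), P(B_t ≥ 3.96) = 1 − Φ(3.96/√t) = 1 − Φ(3.96/√18.32) = 1 − Φ(0.9252) ≈ 0.17743. Doubling: P(τ_{3.96} ≤ 18.32) ≈ 2 · 0.17743 = 0.35486 ≈ 0.3549.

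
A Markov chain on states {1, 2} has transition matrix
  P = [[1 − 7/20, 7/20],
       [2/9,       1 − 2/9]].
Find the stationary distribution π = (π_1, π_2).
π_1 = 40/103, π_2 = 63/103

Solve πP = π with π_1 + π_2 = 1. From πP = π: π_1 · (1 − 7/20) + π_2 · 2/9 = π_1 ⇒ π_2 · 2/9 = π_1 · 7/20 ⇒ π_2/π_1 = (7/20)/(2/9) = 63/40. Together with π_1 + π_2 = 1:
  π_1 = (2/9)/(7/20 + 2/9) = (2/9)/(103/180) = 40/103,
  π_2 = (7/20)/(7/20 + 2/9) = (7/20)/(103/180) = 63/103.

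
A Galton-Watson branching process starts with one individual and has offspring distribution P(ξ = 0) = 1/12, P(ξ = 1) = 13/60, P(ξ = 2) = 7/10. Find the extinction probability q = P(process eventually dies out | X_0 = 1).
q = 5/42

The pgf is f(s) = 1/12 + 13/60·s + 7/10·s². The extinction probability q is the smallest fixed point of f in [0, 1]. Setting s = f(s):
  7/10·s² + (13/60 − 1)·s + 1/12 = 0
  7/10·s² − (1/12 + 7/10)·s + 1/12 = 0
which factors as (s − 1)·(7/10·s − 1/12) = 0, giving roots s = 1 and s = (1/12)/(7/10) = 5/42.
Mean offspring μ = 13/60 + 2·7/10 = 97/60 > 1 (supercritical), so q < 1. The extinction probability is the smaller root: q = (1/12)/(7/10) = 5/42.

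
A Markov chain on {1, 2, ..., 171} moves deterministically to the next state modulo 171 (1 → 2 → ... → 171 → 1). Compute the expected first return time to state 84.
E[T_84 | X_0 = 84] = 171

The chain cycles deterministically, so starting at state 84 it returns in exactly 171 steps. Equivalently, the stationary distribution is uniform π_j = 1/171 for every state j, so by Kac's formula E[T_84] = 1/π_84 = 171.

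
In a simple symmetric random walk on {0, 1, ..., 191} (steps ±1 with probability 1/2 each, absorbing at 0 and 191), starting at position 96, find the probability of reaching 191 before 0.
P(hit 191 before 0) = 96/191

Let u_k = P(hit 191 before 0 | start at k). Then u_0 = 0, u_191 = 1, and u_k = u_{k-1}/2 + u_{k+1}/2 for 1 ≤ k ≤ 190. This harmonic recurrence is solved by u_k = k/191, giving u_96 = 96/191.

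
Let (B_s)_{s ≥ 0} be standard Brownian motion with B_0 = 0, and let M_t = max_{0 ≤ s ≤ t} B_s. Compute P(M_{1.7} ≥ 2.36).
P(M_{1.7} ≥ 2.36) = 2·P(B_{1.7} ≥ 2.36) = 2(1 − Φ(2.36/√1.7)) ≈ 0.0703

By the reflection principle for Brownian motion, P(M_t ≥ a) = 2 · P(B_t ≥ a) for a ≥ 0. Since B_t ~ N(0, t), P(B_t ≥ 2.36) = 1 − Φ(2.36/√t) = 1 − Φ(2.36/√1.7) = 1 − Φ(1.8100). So
  P(M_{1.7} ≥ 2.36) = 2(1 − Φ(1.8100)) ≈ 0.0703.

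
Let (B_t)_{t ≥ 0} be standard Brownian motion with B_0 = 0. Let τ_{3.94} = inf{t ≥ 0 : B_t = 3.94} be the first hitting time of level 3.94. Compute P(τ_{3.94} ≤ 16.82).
P(τ_{3.94} ≤ 16.82) = 2(1 − Φ(3.94/√16.82)) = 2(1 − Φ(0.9607)) ≈ 0.3367

By the reflection principle for standard BM, P(τ_b ≤ t) = 2 · P(B_t ≥ b). Since B_t ~ N(0, t), P(B_t ≥ 3.94) = 1 − Φ(3.94/√t) = 1 − Φ(3.94/√16.82) = 1 − Φ(0.9607) ≈ 0.16835. Doubling: P(τ_{3.94} ≤ 16.82) ≈ 2 · 0.16835 = 0.33670 ≈ 0.3367.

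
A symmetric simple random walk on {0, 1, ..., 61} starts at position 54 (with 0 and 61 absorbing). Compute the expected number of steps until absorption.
E[τ | X_0 = 54] = 378

Let v_k = E[τ | X_0 = k]. Boundary: v_0 = v_61 = 0. Recurrence: v_k = 1 + (v_{k-1} + v_{k+1})/2 for 1 ≤ k ≤ 60. The particular solution to v_k − (v_{k-1} + v_{k+1})/2 = 1 is v_k = −k^2. Adding homogeneous solution A + B k and matching boundaries gives v_k = k (61 − k). Substituting k = 54: v_54 = 54 · 7 = 378.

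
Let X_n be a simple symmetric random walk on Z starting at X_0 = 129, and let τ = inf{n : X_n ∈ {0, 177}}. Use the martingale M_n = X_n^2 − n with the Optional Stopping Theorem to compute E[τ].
E[τ] = 6192

M_n = X_n^2 − n is a martingale (since E[X_{n+1}^2 | F_n] = X_n^2 + 1). By OST (τ has finite mean in a bounded region), E[M_τ] = E[M_0] = X_0^2 − 0 = 129^2 = 16641. Also E[M_τ] = E[X_τ^2] − E[τ]. The walk exits at 0 or 177, with P(hit 177 first) = 129/177, so E[X_τ^2] = 177^2 · 129/177 + 0 = 22833. Thus E[τ] = E[X_τ^2] − E[M_τ] = 22833 − 16641 = 6192 = 129(177 − 129) = 6192.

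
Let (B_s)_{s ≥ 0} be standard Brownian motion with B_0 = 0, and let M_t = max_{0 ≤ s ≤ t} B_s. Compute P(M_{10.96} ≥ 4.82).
P(M_{10.96} ≥ 4.82) = 2·P(B_{10.96} ≥ 4.82) = 2(1 − Φ(4.82/√10.96)) ≈ 0.1454

By the reflection principle for Brownian motion, P(M_t ≥ a) = 2 · P(B_t ≥ a) for a ≥ 0. Since B_t ~ N(0, t), P(B_t ≥ 4.82) = 1 − Φ(4.82/√t) = 1 − Φ(4.82/√10.96) = 1 − Φ(1.4559). So
  P(M_{10.96} ≥ 4.82) = 2(1 − Φ(1.4559)) ≈ 0.1454.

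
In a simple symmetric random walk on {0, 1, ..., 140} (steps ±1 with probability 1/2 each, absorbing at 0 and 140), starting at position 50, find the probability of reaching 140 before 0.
P(hit 140 before 0) = 50/140 = 5/14

Let u_k = P(hit 140 before 0 | start at k). Then u_0 = 0, u_140 = 1, and u_k = u_{k-1}/2 + u_{k+1}/2 for 1 ≤ k ≤ 139. This harmonic recurrence is solved by u_k = k/140, giving u_50 = 50/140 = 5/14.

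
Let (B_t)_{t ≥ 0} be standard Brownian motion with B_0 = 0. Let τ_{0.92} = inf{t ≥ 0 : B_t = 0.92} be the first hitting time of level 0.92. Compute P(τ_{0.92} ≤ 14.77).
P(τ_{0.92} ≤ 14.77) = 2(1 − Φ(0.92/√14.77)) = 2(1 − Φ(0.2394)) ≈ 0.8108

By the reflection principle for standard BM, P(τ_b ≤ t) = 2 · P(B_t ≥ b). Since B_t ~ N(0, t), P(B_t ≥ 0.92) = 1 − Φ(0.92/√t) = 1 − Φ(0.92/√14.77) = 1 − Φ(0.2394) ≈ 0.40540. Doubling: P(τ_{0.92} ≤ 14.77) ≈ 2 · 0.40540 = 0.81080 ≈ 0.8108.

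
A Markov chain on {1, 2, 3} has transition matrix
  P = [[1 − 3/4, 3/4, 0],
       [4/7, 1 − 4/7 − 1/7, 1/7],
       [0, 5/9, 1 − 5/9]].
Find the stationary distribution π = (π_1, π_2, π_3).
π = (20/53, 105/212, 27/212)

This is a birth-death chain on three states, which satisfies detailed balance: π_1 · P_{12} = π_2 · P_{21} and π_2 · P_{23} = π_3 · P_{32}.
From π_1 · 3/4 = π_2 · 4/7: π_2/π_1 = (3/4)/(4/7) = 21/16.
From π_2 · 1/7 = π_3 · 5/9: π_3/π_2 = (1/7)/(5/9) = 9/35.
Take π_1 proportional to 1; then unnormalized π = (1, 21/16, 27/80). Normalize by dividing by the sum 53/20:
  π = (20/53, 105/212, 27/212).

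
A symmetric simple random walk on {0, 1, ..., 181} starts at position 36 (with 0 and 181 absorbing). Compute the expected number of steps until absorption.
E[τ | X_0 = 36] = 5220

Let v_k = E[τ | X_0 = k]. Boundary: v_0 = v_181 = 0. Recurrence: v_k = 1 + (v_{k-1} + v_{k+1})/2 for 1 ≤ k ≤ 180. The particular solution to v_k − (v_{k-1} + v_{k+1})/2 = 1 is v_k = −k^2. Adding homogeneous solution A + B k and matching boundaries gives v_k = k (181 − k). Substituting k = 36: v_36 = 36 · 145 = 5220.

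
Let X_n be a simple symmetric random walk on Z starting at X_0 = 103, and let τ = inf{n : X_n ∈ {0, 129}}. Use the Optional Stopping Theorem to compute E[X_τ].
E[X_τ] = 103

X_n is a martingale and τ is a bounded-mean stopping time (indeed τ is finite a.s. with bounded expectation since the walk is in a bounded region). By the OST, E[X_τ] = E[X_0] = 103. Equivalently: E[X_τ] = 129 · P(hit 129 first) + 0 · P(hit 0 first) = 129 · (103/129) = 103.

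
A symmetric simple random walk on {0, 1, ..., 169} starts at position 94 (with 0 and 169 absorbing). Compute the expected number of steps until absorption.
E[τ | X_0 = 94] = 7050

Let v_k = E[τ | X_0 = k]. Boundary: v_0 = v_169 = 0. Recurrence: v_k = 1 + (v_{k-1} + v_{k+1})/2 for 1 ≤ k ≤ 168. The particular solution to v_k − (v_{k-1} + v_{k+1})/2 = 1 is v_k = −k^2. Adding homogeneous solution A + B k and matching boundaries gives v_k = k (169 − k). Substituting k = 94: v_94 = 94 · 75 = 7050.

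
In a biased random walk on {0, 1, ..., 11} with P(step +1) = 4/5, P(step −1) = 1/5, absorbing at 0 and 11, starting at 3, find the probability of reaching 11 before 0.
P(hit 11 before 0) = (1 − (1/4)^3) / (1 − (1/4)^11) = 1376256/1398101

Let u_k denote P(reach 11 before 0 | start at k). Boundary: u_0 = 0, u_11 = 1. Recurrence: u_k = 4/5·u_{k+1} + 1/5·u_{k-1} for 1 ≤ k ≤ 10. Try u_k = A + B·r^k with r = q/p = (1/5)/(4/5) = 1/4. Substitution satisfies the recurrence; boundary conditions give:
  u_k = (1 − r^k) / (1 − r^N) = (1 − (1/4)^3) / (1 − (1/4)^11) = 1376256/1398101.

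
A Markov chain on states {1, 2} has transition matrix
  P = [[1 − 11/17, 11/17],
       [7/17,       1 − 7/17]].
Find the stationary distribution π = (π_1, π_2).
π_1 = 7/18, π_2 = 11/18

Solve πP = π with π_1 + π_2 = 1. From πP = π: π_1 · (1 − 11/17) + π_2 · 7/17 = π_1 ⇒ π_2 · 7/17 = π_1 · 11/17 ⇒ π_2/π_1 = (11/17)/(7/17) = 11/7. Together with π_1 + π_2 = 1:
  π_1 = (7/17)/(11/17 + 7/17) = (7/17)/(18/17) = 7/18,
  π_2 = (11/17)/(11/17 + 7/17) = (11/17)/(18/17) = 11/18.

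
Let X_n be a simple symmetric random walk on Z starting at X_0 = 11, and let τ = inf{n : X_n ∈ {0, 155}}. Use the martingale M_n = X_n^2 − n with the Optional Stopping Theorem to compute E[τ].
E[τ] = 1584

M_n = X_n^2 − n is a martingale (since E[X_{n+1}^2 | F_n] = X_n^2 + 1). By OST (τ has finite mean in a bounded region), E[M_τ] = E[M_0] = X_0^2 − 0 = 11^2 = 121. Also E[M_τ] = E[X_τ^2] − E[τ]. The walk exits at 0 or 155, with P(hit 155 first) = 11/155, so E[X_τ^2] = 155^2 · 11/155 + 0 = 1705. Thus E[τ] = E[X_τ^2] − E[M_τ] = 1705 − 121 = 1584 = 11(155 − 11) = 1584.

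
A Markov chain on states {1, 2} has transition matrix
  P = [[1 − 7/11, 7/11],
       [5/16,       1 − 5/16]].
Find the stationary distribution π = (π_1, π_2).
π_1 = 55/167, π_2 = 112/167

Solve πP = π with π_1 + π_2 = 1. From πP = π: π_1 · (1 − 7/11) + π_2 · 5/16 = π_1 ⇒ π_2 · 5/16 = π_1 · 7/11 ⇒ π_2/π_1 = (7/11)/(5/16) = 112/55. Together with π_1 + π_2 = 1:
  π_1 = (5/16)/(7/11 + 5/16) = (5/16)/(167/176) = 55/167,
  π_2 = (7/11)/(7/11 + 5/16) = (7/11)/(167/176) = 112/167.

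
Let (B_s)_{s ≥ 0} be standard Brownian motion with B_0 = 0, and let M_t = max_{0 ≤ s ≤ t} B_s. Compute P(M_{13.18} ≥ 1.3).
P(M_{13.18} ≥ 1.3) = 2·P(B_{13.18} ≥ 1.3) = 2(1 − Φ(1.3/√13.18)) ≈ 0.7203

By the reflection principle for Brownian motion, P(M_t ≥ a) = 2 · P(B_t ≥ a) for a ≥ 0. Since B_t ~ N(0, t), P(B_t ≥ 1.3) = 1 − Φ(1.3/√t) = 1 − Φ(1.3/√13.18) = 1 − Φ(0.3581). So
  P(M_{13.18} ≥ 1.3) = 2(1 − Φ(0.3581)) ≈ 0.7203.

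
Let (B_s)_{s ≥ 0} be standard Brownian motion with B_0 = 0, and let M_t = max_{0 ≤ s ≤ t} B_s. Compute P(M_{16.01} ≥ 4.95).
P(M_{16.01} ≥ 4.95) = 2·P(B_{16.01} ≥ 4.95) = 2(1 − Φ(4.95/√16.01)) ≈ 0.2160

By the reflection principle for Brownian motion, P(M_t ≥ a) = 2 · P(B_t ≥ a) for a ≥ 0. Since B_t ~ N(0, t), P(B_t ≥ 4.95) = 1 − Φ(4.95/√t) = 1 − Φ(4.95/√16.01) = 1 − Φ(1.2371). So
  P(M_{16.01} ≥ 4.95) = 2(1 − Φ(1.2371)) ≈ 0.2160.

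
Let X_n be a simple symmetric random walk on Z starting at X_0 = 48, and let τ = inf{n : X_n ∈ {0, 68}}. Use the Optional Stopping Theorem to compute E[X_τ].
E[X_τ] = 48

X_n is a martingale and τ is a bounded-mean stopping time (indeed τ is finite a.s. with bounded expectation since the walk is in a bounded region). By the OST, E[X_τ] = E[X_0] = 48. Equivalently: E[X_τ] = 68 · P(hit 68 first) + 0 · P(hit 0 first) = 68 · (48/68) = 48.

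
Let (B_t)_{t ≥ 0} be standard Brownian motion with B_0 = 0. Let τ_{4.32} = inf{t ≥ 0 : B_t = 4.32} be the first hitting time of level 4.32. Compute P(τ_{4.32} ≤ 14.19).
P(τ_{4.32} ≤ 14.19) = 2(1 − Φ(4.32/√14.19)) = 2(1 − Φ(1.1468)) ≈ 0.2515

By the reflection principle for standard BM, P(τ_b ≤ t) = 2 · P(B_t ≥ b). Since B_t ~ N(0, t), P(B_t ≥ 4.32) = 1 − Φ(4.32/√t) = 1 − Φ(4.32/√14.19) = 1 − Φ(1.1468) ≈ 0.12573. Doubling: P(τ_{4.32} ≤ 14.19) ≈ 2 · 0.12573 = 0.25146 ≈ 0.2515.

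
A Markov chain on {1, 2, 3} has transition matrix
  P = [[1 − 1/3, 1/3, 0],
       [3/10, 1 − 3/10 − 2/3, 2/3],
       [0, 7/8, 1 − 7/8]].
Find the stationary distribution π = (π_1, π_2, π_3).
π = (189/559, 210/559, 160/559)

This is a birth-death chain on three states, which satisfies detailed balance: π_1 · P_{12} = π_2 · P_{21} and π_2 · P_{23} = π_3 · P_{32}.
From π_1 · 1/3 = π_2 · 3/10: π_2/π_1 = (1/3)/(3/10) = 10/9.
From π_2 · 2/3 = π_3 · 7/8: π_3/π_2 = (2/3)/(7/8) = 16/21.
Take π_1 proportional to 1; then unnormalized π = (1, 10/9, 160/189). Normalize by dividing by the sum 559/189:
  π = (189/559, 210/559, 160/559).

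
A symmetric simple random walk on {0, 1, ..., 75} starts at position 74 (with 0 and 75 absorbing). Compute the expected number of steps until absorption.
E[τ | X_0 = 74] = 74

Let v_k = E[τ | X_0 = k]. Boundary: v_0 = v_75 = 0. Recurrence: v_k = 1 + (v_{k-1} + v_{k+1})/2 for 1 ≤ k ≤ 74. The particular solution to v_k − (v_{k-1} + v_{k+1})/2 = 1 is v_k = −k^2. Adding homogeneous solution A + B k and matching boundaries gives v_k = k (75 − k). Substituting k = 74: v_74 = 74 · 1 = 74.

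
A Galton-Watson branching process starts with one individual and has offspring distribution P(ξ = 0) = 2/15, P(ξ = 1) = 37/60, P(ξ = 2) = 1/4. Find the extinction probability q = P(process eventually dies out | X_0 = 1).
q = 8/15

The pgf is f(s) = 2/15 + 37/60·s + 1/4·s². The extinction probability q is the smallest fixed point of f in [0, 1]. Setting s = f(s):
  1/4·s² + (37/60 − 1)·s + 2/15 = 0
  1/4·s² − (2/15 + 1/4)·s + 2/15 = 0
which factors as (s − 1)·(1/4·s − 2/15) = 0, giving roots s = 1 and s = (2/15)/(1/4) = 8/15.
Mean offspring μ = 37/60 + 2·1/4 = 67/60 > 1 (supercritical), so q < 1. The extinction probability is the smaller root: q = (2/15)/(1/4) = 8/15.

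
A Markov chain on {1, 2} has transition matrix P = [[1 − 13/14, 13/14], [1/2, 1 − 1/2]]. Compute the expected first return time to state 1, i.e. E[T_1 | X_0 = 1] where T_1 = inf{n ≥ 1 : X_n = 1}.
E[T_1 | X_0 = 1] = 1/π_1 = 20/7

For an irreducible recurrent Markov chain with stationary distribution π, E[T_i | X_0 = i] = 1/π_i (Kac's formula). Here π_1 = (1/2)/(13/14 + 1/2) = (1/2)/(10/7) = 7/20, so E[T_1 | X_0 = 1] = 1/π_1 = (13/14 + 1/2)/(1/2) = (10/7)/(1/2) = 20/7.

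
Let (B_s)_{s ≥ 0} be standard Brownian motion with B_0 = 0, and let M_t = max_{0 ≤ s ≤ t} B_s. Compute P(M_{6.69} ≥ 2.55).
P(M_{6.69} ≥ 2.55) = 2·P(B_{6.69} ≥ 2.55) = 2(1 − Φ(2.55/√6.69)) ≈ 0.3242

By the reflection principle for Brownian motion, P(M_t ≥ a) = 2 · P(B_t ≥ a) for a ≥ 0. Since B_t ~ N(0, t), P(B_t ≥ 2.55) = 1 − Φ(2.55/√t) = 1 − Φ(2.55/√6.69) = 1 − Φ(0.9859). So
  P(M_{6.69} ≥ 2.55) = 2(1 − Φ(0.9859)) ≈ 0.3242.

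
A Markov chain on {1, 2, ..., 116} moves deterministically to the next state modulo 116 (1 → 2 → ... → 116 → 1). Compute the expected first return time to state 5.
E[T_5 | X_0 = 5] = 116

The chain cycles deterministically, so starting at state 5 it returns in exactly 116 steps. Equivalently, the stationary distribution is uniform π_j = 1/116 for every state j, so by Kac's formula E[T_5] = 1/π_5 = 116.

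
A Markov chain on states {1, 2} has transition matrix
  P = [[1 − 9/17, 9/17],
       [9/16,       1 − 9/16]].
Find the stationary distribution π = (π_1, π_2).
π_1 = 17/33, π_2 = 16/33

Solve πP = π with π_1 + π_2 = 1. From πP = π: π_1 · (1 − 9/17) + π_2 · 9/16 = π_1 ⇒ π_2 · 9/16 = π_1 · 9/17 ⇒ π_2/π_1 = (9/17)/(9/16) = 16/17. Together with π_1 + π_2 = 1:
  π_1 = (9/16)/(9/17 + 9/16) = (9/16)/(297/272) = 17/33,
  π_2 = (9/17)/(9/17 + 9/16) = (9/17)/(297/272) = 16/33.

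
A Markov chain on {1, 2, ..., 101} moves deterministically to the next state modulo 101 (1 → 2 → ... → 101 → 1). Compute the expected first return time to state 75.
E[T_75 | X_0 = 75] = 101

The chain cycles deterministically, so starting at state 75 it returns in exactly 101 steps. Equivalently, the stationary distribution is uniform π_j = 1/101 for every state j, so by Kac's formula E[T_75] = 1/π_75 = 101.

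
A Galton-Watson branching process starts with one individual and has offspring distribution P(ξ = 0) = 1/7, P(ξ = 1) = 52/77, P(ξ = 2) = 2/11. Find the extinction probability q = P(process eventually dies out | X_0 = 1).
q = 11/14

The pgf is f(s) = 1/7 + 52/77·s + 2/11·s². The extinction probability q is the smallest fixed point of f in [0, 1]. Setting s = f(s):
  2/11·s² + (52/77 − 1)·s + 1/7 = 0
  2/11·s² − (1/7 + 2/11)·s + 1/7 = 0
which factors as (s − 1)·(2/11·s − 1/7) = 0, giving roots s = 1 and s = (1/7)/(2/11) = 11/14.
Mean offspring μ = 52/77 + 2·2/11 = 80/77 > 1 (supercritical), so q < 1. The extinction probability is the smaller root: q = (1/7)/(2/11) = 11/14.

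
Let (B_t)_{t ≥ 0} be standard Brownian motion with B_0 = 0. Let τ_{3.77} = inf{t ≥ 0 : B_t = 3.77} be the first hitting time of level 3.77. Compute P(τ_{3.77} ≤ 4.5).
P(τ_{3.77} ≤ 4.5) = 2(1 − Φ(3.77/√4.5)) = 2(1 − Φ(1.7772)) ≈ 0.0755

By the reflection principle for standard BM, P(τ_b ≤ t) = 2 · P(B_t ≥ b). Since B_t ~ N(0, t), P(B_t ≥ 3.77) = 1 − Φ(3.77/√t) = 1 − Φ(3.77/√4.5) = 1 − Φ(1.7772) ≈ 0.03777. Doubling: P(τ_{3.77} ≤ 4.5) ≈ 2 · 0.03777 = 0.07554 ≈ 0.0755.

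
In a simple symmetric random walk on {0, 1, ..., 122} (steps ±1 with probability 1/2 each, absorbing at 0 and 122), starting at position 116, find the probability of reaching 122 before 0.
P(hit 122 before 0) = 116/122 = 58/61

Let u_k = P(hit 122 before 0 | start at k). Then u_0 = 0, u_122 = 1, and u_k = u_{k-1}/2 + u_{k+1}/2 for 1 ≤ k ≤ 121. This harmonic recurrence is solved by u_k = k/122, giving u_116 = 116/122 = 58/61.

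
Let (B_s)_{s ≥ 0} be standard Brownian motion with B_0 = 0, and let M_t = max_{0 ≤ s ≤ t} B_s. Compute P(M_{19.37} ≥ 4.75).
P(M_{19.37} ≥ 4.75) = 2·P(B_{19.37} ≥ 4.75) = 2(1 − Φ(4.75/√19.37)) ≈ 0.2805

By the reflection principle for Brownian motion, P(M_t ≥ a) = 2 · P(B_t ≥ a) for a ≥ 0. Since B_t ~ N(0, t), P(B_t ≥ 4.75) = 1 − Φ(4.75/√t) = 1 − Φ(4.75/√19.37) = 1 − Φ(1.0793). So
  P(M_{19.37} ≥ 4.75) = 2(1 − Φ(1.0793)) ≈ 0.2805.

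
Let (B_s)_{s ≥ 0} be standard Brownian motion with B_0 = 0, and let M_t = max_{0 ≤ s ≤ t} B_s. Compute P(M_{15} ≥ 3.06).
P(M_{15} ≥ 3.06) = 2·P(B_{15} ≥ 3.06) = 2(1 − Φ(3.06/√15)) ≈ 0.4295

By the reflection principle for Brownian motion, P(M_t ≥ a) = 2 · P(B_t ≥ a) for a ≥ 0. Since B_t ~ N(0, t), P(B_t ≥ 3.06) = 1 − Φ(3.06/√t) = 1 − Φ(3.06/√15) = 1 − Φ(0.7901). So
  P(M_{15} ≥ 3.06) = 2(1 − Φ(0.7901)) ≈ 0.4295.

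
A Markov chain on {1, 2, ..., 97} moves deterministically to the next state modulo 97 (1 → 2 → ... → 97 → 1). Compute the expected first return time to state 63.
E[T_63 | X_0 = 63] = 97

The chain cycles deterministically, so starting at state 63 it returns in exactly 97 steps. Equivalently, the stationary distribution is uniform π_j = 1/97 for every state j, so by Kac's formula E[T_63] = 1/π_63 = 97.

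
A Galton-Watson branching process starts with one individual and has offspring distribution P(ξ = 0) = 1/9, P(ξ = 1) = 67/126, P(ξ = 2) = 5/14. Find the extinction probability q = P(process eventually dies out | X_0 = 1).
q = 14/45

The pgf is f(s) = 1/9 + 67/126·s + 5/14·s². The extinction probability q is the smallest fixed point of f in [0, 1]. Setting s = f(s):
  5/14·s² + (67/126 − 1)·s + 1/9 = 0
  5/14·s² − (1/9 + 5/14)·s + 1/9 = 0
which factors as (s − 1)·(5/14·s − 1/9) = 0, giving roots s = 1 and s = (1/9)/(5/14) = 14/45.
Mean offspring μ = 67/126 + 2·5/14 = 157/126 > 1 (supercritical), so q < 1. The extinction probability is the smaller root: q = (1/9)/(5/14) = 14/45.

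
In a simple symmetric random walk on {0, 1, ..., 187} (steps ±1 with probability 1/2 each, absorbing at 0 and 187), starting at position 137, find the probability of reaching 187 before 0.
P(hit 187 before 0) = 137/187

Let u_k = P(hit 187 before 0 | start at k). Then u_0 = 0, u_187 = 1, and u_k = u_{k-1}/2 + u_{k+1}/2 for 1 ≤ k ≤ 186. This harmonic recurrence is solved by u_k = k/187, giving u_137 = 137/187.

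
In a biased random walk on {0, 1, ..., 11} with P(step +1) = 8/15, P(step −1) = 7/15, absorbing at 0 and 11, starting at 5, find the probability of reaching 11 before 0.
P(hit 11 before 0) = (1 − (7/8)^5) / (1 − (7/8)^11) = 4184080384/6612607849

Let u_k denote P(reach 11 before 0 | start at k). Boundary: u_0 = 0, u_11 = 1. Recurrence: u_k = 8/15·u_{k+1} + 7/15·u_{k-1} for 1 ≤ k ≤ 10. Try u_k = A + B·r^k with r = q/p = (7/15)/(8/15) = 7/8. Substitution satisfies the recurrence; boundary conditions give:
  u_k = (1 − r^k) / (1 − r^N) = (1 − (7/8)^5) / (1 − (7/8)^11) = 4184080384/6612607849.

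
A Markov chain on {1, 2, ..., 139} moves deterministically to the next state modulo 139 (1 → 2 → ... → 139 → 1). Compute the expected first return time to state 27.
E[T_27 | X_0 = 27] = 139

The chain cycles deterministically, so starting at state 27 it returns in exactly 139 steps. Equivalently, the stationary distribution is uniform π_j = 1/139 for every state j, so by Kac's formula E[T_27] = 1/π_27 = 139.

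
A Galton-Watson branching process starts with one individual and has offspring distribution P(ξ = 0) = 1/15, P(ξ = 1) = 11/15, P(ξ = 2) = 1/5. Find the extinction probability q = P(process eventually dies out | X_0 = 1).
q = 1/3

The pgf is f(s) = 1/15 + 11/15·s + 1/5·s². The extinction probability q is the smallest fixed point of f in [0, 1]. Setting s = f(s):
  1/5·s² + (11/15 − 1)·s + 1/15 = 0
  1/5·s² − (1/15 + 1/5)·s + 1/15 = 0
which factors as (s − 1)·(1/5·s − 1/15) = 0, giving roots s = 1 and s = (1/15)/(1/5) = 1/3.
Mean offspring μ = 11/15 + 2·1/5 = 17/15 > 1 (supercritical), so q < 1. The extinction probability is the smaller root: q = (1/15)/(1/5) = 1/3.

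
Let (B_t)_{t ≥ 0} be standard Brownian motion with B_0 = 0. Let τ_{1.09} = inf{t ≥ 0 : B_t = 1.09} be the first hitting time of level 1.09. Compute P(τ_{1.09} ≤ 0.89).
P(τ_{1.09} ≤ 0.89) = 2(1 − Φ(1.09/√0.89)) = 2(1 − Φ(1.1554)) ≈ 0.2479

By the reflection principle for standard BM, P(τ_b ≤ t) = 2 · P(B_t ≥ b). Since B_t ~ N(0, t), P(B_t ≥ 1.09) = 1 − Φ(1.09/√t) = 1 − Φ(1.09/√0.89) = 1 − Φ(1.1554) ≈ 0.12396. Doubling: P(τ_{1.09} ≤ 0.89) ≈ 2 · 0.12396 = 0.24792 ≈ 0.2479.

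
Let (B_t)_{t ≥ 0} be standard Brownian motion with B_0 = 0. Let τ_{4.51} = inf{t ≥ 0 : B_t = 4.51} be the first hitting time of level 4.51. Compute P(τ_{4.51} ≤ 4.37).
P(τ_{4.51} ≤ 4.37) = 2(1 − Φ(4.51/√4.37)) = 2(1 − Φ(2.1574)) ≈ 0.0310

By the reflection principle for standard BM, P(τ_b ≤ t) = 2 · P(B_t ≥ b). Since B_t ~ N(0, t), P(B_t ≥ 4.51) = 1 − Φ(4.51/√t) = 1 − Φ(4.51/√4.37) = 1 − Φ(2.1574) ≈ 0.01549. Doubling: P(τ_{4.51} ≤ 4.37) ≈ 2 · 0.01549 = 0.03098 ≈ 0.0310.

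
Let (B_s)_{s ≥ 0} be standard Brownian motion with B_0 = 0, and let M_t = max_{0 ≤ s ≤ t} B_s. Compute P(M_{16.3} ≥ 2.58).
P(M_{16.3} ≥ 2.58) = 2·P(B_{16.3} ≥ 2.58) = 2(1 − Φ(2.58/√16.3)) ≈ 0.5228

By the reflection principle for Brownian motion, P(M_t ≥ a) = 2 · P(B_t ≥ a) for a ≥ 0. Since B_t ~ N(0, t), P(B_t ≥ 2.58) = 1 − Φ(2.58/√t) = 1 − Φ(2.58/√16.3) = 1 − Φ(0.6390). So
  P(M_{16.3} ≥ 2.58) = 2(1 − Φ(0.6390)) ≈ 0.5228.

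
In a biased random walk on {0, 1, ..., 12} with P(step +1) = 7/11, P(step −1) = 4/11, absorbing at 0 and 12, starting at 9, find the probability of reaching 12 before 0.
P(hit 12 before 0) = (1 − (4/7)^9) / (1 − (4/7)^12) = 49288071/49550215

Let u_k denote P(reach 12 before 0 | start at k). Boundary: u_0 = 0, u_12 = 1. Recurrence: u_k = 7/11·u_{k+1} + 4/11·u_{k-1} for 1 ≤ k ≤ 11. Try u_k = A + B·r^k with r = q/p = (4/11)/(7/11) = 4/7. Substitution satisfies the recurrence; boundary conditions give:
  u_k = (1 − r^k) / (1 − r^N) = (1 − (4/7)^9) / (1 − (4/7)^12) = 49288071/49550215.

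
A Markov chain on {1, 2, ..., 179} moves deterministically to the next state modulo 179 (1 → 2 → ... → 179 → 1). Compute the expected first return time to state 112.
E[T_112 | X_0 = 112] = 179

The chain cycles deterministically, so starting at state 112 it returns in exactly 179 steps. Equivalently, the stationary distribution is uniform π_j = 1/179 for every state j, so by Kac's formula E[T_112] = 1/π_112 = 179.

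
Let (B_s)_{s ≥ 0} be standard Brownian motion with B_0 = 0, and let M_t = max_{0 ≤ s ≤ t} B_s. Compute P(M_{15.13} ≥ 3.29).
P(M_{15.13} ≥ 3.29) = 2·P(B_{15.13} ≥ 3.29) = 2(1 − Φ(3.29/√15.13)) ≈ 0.3977

By the reflection principle for Brownian motion, P(M_t ≥ a) = 2 · P(B_t ≥ a) for a ≥ 0. Since B_t ~ N(0, t), P(B_t ≥ 3.29) = 1 − Φ(3.29/√t) = 1 − Φ(3.29/√15.13) = 1 − Φ(0.8458). So
  P(M_{15.13} ≥ 3.29) = 2(1 − Φ(0.8458)) ≈ 0.3977.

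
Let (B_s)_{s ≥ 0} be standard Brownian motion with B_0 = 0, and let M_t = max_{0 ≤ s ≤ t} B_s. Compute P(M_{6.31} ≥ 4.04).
P(M_{6.31} ≥ 4.04) = 2·P(B_{6.31} ≥ 4.04) = 2(1 − Φ(4.04/√6.31)) ≈ 0.1078

By the reflection principle for Brownian motion, P(M_t ≥ a) = 2 · P(B_t ≥ a) for a ≥ 0. Since B_t ~ N(0, t), P(B_t ≥ 4.04) = 1 − Φ(4.04/√t) = 1 − Φ(4.04/√6.31) = 1 − Φ(1.6083). So
  P(M_{6.31} ≥ 4.04) = 2(1 − Φ(1.6083)) ≈ 0.1078.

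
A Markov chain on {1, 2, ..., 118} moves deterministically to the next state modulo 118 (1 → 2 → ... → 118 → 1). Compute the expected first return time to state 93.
E[T_93 | X_0 = 93] = 118

The chain cycles deterministically, so starting at state 93 it returns in exactly 118 steps. Equivalently, the stationary distribution is uniform π_j = 1/118 for every state j, so by Kac's formula E[T_93] = 1/π_93 = 118.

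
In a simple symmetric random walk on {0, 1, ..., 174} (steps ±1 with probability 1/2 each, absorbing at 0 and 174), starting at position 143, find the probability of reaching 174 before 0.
P(hit 174 before 0) = 143/174

Let u_k = P(hit 174 before 0 | start at k). Then u_0 = 0, u_174 = 1, and u_k = u_{k-1}/2 + u_{k+1}/2 for 1 ≤ k ≤ 173. This harmonic recurrence is solved by u_k = k/174, giving u_143 = 143/174.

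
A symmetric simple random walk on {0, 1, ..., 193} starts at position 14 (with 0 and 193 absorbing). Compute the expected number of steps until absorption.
E[τ | X_0 = 14] = 2506

Let v_k = E[τ | X_0 = k]. Boundary: v_0 = v_193 = 0. Recurrence: v_k = 1 + (v_{k-1} + v_{k+1})/2 for 1 ≤ k ≤ 192. The particular solution to v_k − (v_{k-1} + v_{k+1})/2 = 1 is v_k = −k^2. Adding homogeneous solution A + B k and matching boundaries gives v_k = k (193 − k). Substituting k = 14: v_14 = 14 · 179 = 2506.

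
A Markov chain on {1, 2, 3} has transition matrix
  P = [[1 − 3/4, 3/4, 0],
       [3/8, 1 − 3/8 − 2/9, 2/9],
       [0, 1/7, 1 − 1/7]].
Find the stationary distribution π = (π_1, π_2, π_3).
π = (9/55, 18/55, 28/55)

This is a birth-death chain on three states, which satisfies detailed balance: π_1 · P_{12} = π_2 · P_{21} and π_2 · P_{23} = π_3 · P_{32}.
From π_1 · 3/4 = π_2 · 3/8: π_2/π_1 = (3/4)/(3/8) = 2.
From π_2 · 2/9 = π_3 · 1/7: π_3/π_2 = (2/9)/(1/7) = 14/9.
Take π_1 proportional to 1; then unnormalized π = (1, 2, 28/9). Normalize by dividing by the sum 55/9:
  π = (9/55, 18/55, 28/55).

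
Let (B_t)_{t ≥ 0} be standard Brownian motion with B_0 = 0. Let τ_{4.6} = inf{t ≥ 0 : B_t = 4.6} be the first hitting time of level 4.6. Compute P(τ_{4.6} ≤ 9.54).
P(τ_{4.6} ≤ 9.54) = 2(1 − Φ(4.6/√9.54)) = 2(1 − Φ(1.4893)) ≈ 0.1364

By the reflection principle for standard BM, P(τ_b ≤ t) = 2 · P(B_t ≥ b). Since B_t ~ N(0, t), P(B_t ≥ 4.6) = 1 − Φ(4.6/√t) = 1 − Φ(4.6/√9.54) = 1 − Φ(1.4893) ≈ 0.06820. Doubling: P(τ_{4.6} ≤ 9.54) ≈ 2 · 0.06820 = 0.13640 ≈ 0.1364.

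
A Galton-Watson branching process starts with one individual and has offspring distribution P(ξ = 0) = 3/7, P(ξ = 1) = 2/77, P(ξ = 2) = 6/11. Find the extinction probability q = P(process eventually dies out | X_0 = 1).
q = 11/14

The pgf is f(s) = 3/7 + 2/77·s + 6/11·s². The extinction probability q is the smallest fixed point of f in [0, 1]. Setting s = f(s):
  6/11·s² + (2/77 − 1)·s + 3/7 = 0
  6/11·s² − (3/7 + 6/11)·s + 3/7 = 0
which factors as (s − 1)·(6/11·s − 3/7) = 0, giving roots s = 1 and s = (3/7)/(6/11) = 11/14.
Mean offspring μ = 2/77 + 2·6/11 = 86/77 > 1 (supercritical), so q < 1. The extinction probability is the smaller root: q = (3/7)/(6/11) = 11/14.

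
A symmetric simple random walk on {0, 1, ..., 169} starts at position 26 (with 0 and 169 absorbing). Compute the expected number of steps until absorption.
E[τ | X_0 = 26] = 3718

Let v_k = E[τ | X_0 = k]. Boundary: v_0 = v_169 = 0. Recurrence: v_k = 1 + (v_{k-1} + v_{k+1})/2 for 1 ≤ k ≤ 168. The particular solution to v_k − (v_{k-1} + v_{k+1})/2 = 1 is v_k = −k^2. Adding homogeneous solution A + B k and matching boundaries gives v_k = k (169 − k). Substituting k = 26: v_26 = 26 · 143 = 3718.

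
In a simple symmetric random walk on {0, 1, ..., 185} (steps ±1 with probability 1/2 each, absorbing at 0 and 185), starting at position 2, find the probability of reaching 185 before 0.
P(hit 185 before 0) = 2/185

Let u_k = P(hit 185 before 0 | start at k). Then u_0 = 0, u_185 = 1, and u_k = u_{k-1}/2 + u_{k+1}/2 for 1 ≤ k ≤ 184. This harmonic recurrence is solved by u_k = k/185, giving u_2 = 2/185.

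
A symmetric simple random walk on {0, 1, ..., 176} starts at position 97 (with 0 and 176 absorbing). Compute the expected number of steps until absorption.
E[τ | X_0 = 97] = 7663

Let v_k = E[τ | X_0 = k]. Boundary: v_0 = v_176 = 0. Recurrence: v_k = 1 + (v_{k-1} + v_{k+1})/2 for 1 ≤ k ≤ 175. The particular solution to v_k − (v_{k-1} + v_{k+1})/2 = 1 is v_k = −k^2. Adding homogeneous solution A + B k and matching boundaries gives v_k = k (176 − k). Substituting k = 97: v_97 = 97 · 79 = 7663.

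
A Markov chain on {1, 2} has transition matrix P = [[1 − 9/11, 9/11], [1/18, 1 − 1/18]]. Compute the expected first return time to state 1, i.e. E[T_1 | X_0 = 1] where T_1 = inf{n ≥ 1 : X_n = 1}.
E[T_1 | X_0 = 1] = 1/π_1 = 173/11

For an irreducible recurrent Markov chain with stationary distribution π, E[T_i | X_0 = i] = 1/π_i (Kac's formula). Here π_1 = (1/18)/(9/11 + 1/18) = (1/18)/(173/198) = 11/173, so E[T_1 | X_0 = 1] = 1/π_1 = (9/11 + 1/18)/(1/18) = (173/198)/(1/18) = 173/11.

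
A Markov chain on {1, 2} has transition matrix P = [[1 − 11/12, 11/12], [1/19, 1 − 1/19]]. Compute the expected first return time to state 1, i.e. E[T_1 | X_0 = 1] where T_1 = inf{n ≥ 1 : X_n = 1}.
E[T_1 | X_0 = 1] = 1/π_1 = 221/12

For an irreducible recurrent Markov chain with stationary distribution π, E[T_i | X_0 = i] = 1/π_i (Kac's formula). Here π_1 = (1/19)/(11/12 + 1/19) = (1/19)/(221/228) = 12/221, so E[T_1 | X_0 = 1] = 1/π_1 = (11/12 + 1/19)/(1/19) = (221/228)/(1/19) = 221/12.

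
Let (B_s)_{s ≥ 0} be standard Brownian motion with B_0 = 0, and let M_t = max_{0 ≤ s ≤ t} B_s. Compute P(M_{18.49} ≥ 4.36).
P(M_{18.49} ≥ 4.36) = 2·P(B_{18.49} ≥ 4.36) = 2(1 − Φ(4.36/√18.49)) ≈ 0.3106

By the reflection principle for Brownian motion, P(M_t ≥ a) = 2 · P(B_t ≥ a) for a ≥ 0. Since B_t ~ N(0, t), P(B_t ≥ 4.36) = 1 − Φ(4.36/√t) = 1 − Φ(4.36/√18.49) = 1 − Φ(1.0140). So
  P(M_{18.49} ≥ 4.36) = 2(1 − Φ(1.0140)) ≈ 0.3106.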